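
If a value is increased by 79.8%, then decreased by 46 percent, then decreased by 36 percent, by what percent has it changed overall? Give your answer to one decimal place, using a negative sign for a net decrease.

A 79.8% increase multiplies by 1.798.
Then a 46% decrease: 1.798 × 0.54 = 0.97092.
Then a 36% decrease: 0.97092 × 0.64 = 0.6213888.
Overall factor 0.6213888, i.e. -37.9%.

-37.9%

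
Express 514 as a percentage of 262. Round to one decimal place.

196.2%

514 ÷ 262 ≈ 196.2%.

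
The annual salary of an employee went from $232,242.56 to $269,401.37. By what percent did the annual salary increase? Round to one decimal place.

16.0%

Change: $269,401.37 − $232,242.56 = $37,158.81.
Relative to the original: $37,158.81 ÷ $232,242.56 ≈ 16.0%.
So the annual salary increased by 16.0%.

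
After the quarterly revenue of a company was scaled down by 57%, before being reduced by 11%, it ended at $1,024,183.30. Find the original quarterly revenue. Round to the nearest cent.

Undoing the 11% decrease: $1,024,183.30 ÷ 0.89 ≈ $1150767.752809.
Undoing the 57% decrease: $1150767.752809 ÷ 0.43 ≈ $2,676,204.08.

$2,676,204.08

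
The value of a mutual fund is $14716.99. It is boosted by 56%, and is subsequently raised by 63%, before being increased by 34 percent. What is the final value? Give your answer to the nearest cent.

$50145.97

After the 56% increase: $14716.99 × 1.56 = $22958.5044.
Apply the 63% increase: $22958.5044 × 1.63 = $37422.362172.
After the 34% increase: $37422.362172 × 1.34 = $50145.96531048 ≈ $50145.97.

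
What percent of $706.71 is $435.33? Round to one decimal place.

61.6%

$435.33 ÷ $706.71 ≈ 61.6%.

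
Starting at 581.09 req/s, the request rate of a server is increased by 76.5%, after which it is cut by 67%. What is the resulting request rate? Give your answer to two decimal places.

Each change multiplies by a factor: 1.765 × 0.33 = 0.58245.
581.09 × 0.58245 = 338.4558705 ≈ 338.46.

338.46 req/s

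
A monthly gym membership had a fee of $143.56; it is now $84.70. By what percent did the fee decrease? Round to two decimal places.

Change: $84.70 − $143.56 = -$58.86.
Relative to the original: -$58.86 ÷ $143.56 ≈ -41.00%.
So the fee decreased by 41.00%.

41.00%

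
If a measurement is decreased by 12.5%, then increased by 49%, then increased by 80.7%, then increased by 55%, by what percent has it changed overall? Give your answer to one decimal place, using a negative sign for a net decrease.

265.2%

A 12.5% decrease multiplies by 0.875.
Then a 49% increase: 0.875 × 1.49 = 1.30375.
Then an 80.7% increase: 1.30375 × 1.807 = 2.35587625.
Then a 55% increase: 2.35587625 × 1.55 = 3.6516081875.
Overall factor 3.6516081875, i.e. 265.2%.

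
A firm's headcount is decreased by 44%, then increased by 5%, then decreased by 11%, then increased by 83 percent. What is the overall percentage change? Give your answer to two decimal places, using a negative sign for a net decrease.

-4.23%

The combined multiplier is 0.56 × 1.05 × 0.89 × 1.83 = 0.9576756.
That corresponds to a decrease of 4.23%.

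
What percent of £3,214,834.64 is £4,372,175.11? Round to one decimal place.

136.0%

£4,372,175.11 ÷ £3,214,834.64 ≈ 136.0%.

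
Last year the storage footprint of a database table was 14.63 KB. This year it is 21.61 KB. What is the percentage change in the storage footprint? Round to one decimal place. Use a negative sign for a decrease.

47.7%

Change: 21.61 − 14.63 = 6.98.
Relative to the original: 6.98 ÷ 14.63 ≈ 47.7%.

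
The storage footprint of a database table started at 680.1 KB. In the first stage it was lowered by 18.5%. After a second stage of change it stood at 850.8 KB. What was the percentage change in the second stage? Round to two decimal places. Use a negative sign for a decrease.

53.50%

After the first stage: 680.1 × 0.815 = 554.2815.
Second-stage multiplier: 850.8 ÷ 554.2815 ≈ 1.53496.
That is a change of 53.50%.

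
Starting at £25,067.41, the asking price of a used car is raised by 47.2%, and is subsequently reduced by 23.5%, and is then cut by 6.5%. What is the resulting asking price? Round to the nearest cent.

£26,393.09

Each change multiplies by a factor: 1.472 × 0.765 × 0.935 = 1.0528848.
£25,067.41 × 1.0528848 = £26393.094964368 ≈ £26,393.09.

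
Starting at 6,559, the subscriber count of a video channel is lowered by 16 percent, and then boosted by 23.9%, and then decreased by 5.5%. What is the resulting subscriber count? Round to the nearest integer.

After the 16% decrease: 6,559 × 0.84 = 5509.56.
After the 23.9% increase: 5509.56 × 1.239 = 6826.34484.
After the 5.5% decrease: 6826.34484 × 0.945 = 6450.8958738 ≈ 6,451.

6,451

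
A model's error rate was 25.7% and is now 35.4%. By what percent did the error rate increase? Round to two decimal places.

The change is 35.4 − 25.7 = 9.7 percentage points.
Relative to the original 25.7%, that is 9.7 ÷ 25.7 ≈ 37.74%.
So the error rate rose by 37.74%.

37.74%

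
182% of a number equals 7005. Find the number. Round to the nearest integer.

3849

7005 ÷ 1.82 ≈ 3849.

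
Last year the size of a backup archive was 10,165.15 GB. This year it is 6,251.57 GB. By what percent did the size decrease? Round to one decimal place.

38.5%

Change: 6,251.57 − 10,165.15 = -3,913.58.
Relative to the original: -3,913.58 ÷ 10,165.15 ≈ -38.5%.
So the size decreased by 38.5%.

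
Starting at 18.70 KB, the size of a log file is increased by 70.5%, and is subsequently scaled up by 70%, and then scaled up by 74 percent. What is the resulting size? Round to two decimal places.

94.31 KB

After the 70.5% increase: 18.70 × 1.705 = 31.8835.
After the 70% increase: 31.8835 × 1.7 = 54.20195.
74% increase: 54.20195 × 1.74 = 94.311393 ≈ 94.31.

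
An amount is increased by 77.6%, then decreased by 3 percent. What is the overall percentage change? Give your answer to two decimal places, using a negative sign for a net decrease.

72.27%

A 77.6% increase multiplies by 1.776.
Then a 3% decrease: 1.776 × 0.97 = 1.72272.
Overall factor 1.72272, i.e. 72.27%.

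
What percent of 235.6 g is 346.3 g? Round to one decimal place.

147.0%

346.3 g ÷ 235.6 g ≈ 147.0%.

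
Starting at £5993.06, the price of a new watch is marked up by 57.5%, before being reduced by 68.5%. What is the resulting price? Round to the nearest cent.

£2973.31

After the 57.5% increase: £5993.06 × 1.575 = £9439.0695.
Apply the 68.5% decrease: £9439.0695 × 0.315 = £2973.3068925 ≈ £2973.31.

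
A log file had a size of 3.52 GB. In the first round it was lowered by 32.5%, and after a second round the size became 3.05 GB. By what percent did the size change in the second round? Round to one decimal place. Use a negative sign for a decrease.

28.4%

After the first round: 3.52 × 0.675 = 2.376.
Second-round multiplier: 3.05 ÷ 2.376 ≈ 1.28367.
That is a change of 28.4%.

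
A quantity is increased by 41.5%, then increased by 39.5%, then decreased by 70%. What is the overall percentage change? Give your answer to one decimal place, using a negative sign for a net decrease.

-40.8%

The combined multiplier is 1.415 × 1.395 × 0.3 = 0.5921775.
That corresponds to a decrease of 40.8%.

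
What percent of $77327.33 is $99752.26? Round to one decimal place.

129.0%

$99752.26 ÷ $77327.33 ≈ 129.0%.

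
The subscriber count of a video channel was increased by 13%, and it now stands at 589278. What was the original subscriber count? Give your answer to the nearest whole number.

The overall multiplier applied was 1.13.
So the original subscriber count was 589278 ÷ 1.13 ≈ 521485.

521485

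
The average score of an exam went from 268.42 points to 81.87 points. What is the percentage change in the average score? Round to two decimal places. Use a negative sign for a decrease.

Change: 81.87 − 268.42 = -186.55.
Relative to the original: -186.55 ÷ 268.42 ≈ -69.50%.

-69.50%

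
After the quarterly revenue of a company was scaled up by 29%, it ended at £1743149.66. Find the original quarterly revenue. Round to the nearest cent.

£1351278.81

The overall multiplier applied was 1.29.
So the original quarterly revenue was £1743149.66 ÷ 1.29 ≈ £1351278.81.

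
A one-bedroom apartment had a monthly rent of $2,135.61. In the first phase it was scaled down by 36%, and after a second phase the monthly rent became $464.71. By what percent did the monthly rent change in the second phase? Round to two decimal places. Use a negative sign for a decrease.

-66.00%

After the first phase: $2,135.61 × 0.64 = $1366.7904.
Second-phase multiplier: $464.71 ÷ $1366.7904 ≈ 0.340001.
That is a change of -66.00%.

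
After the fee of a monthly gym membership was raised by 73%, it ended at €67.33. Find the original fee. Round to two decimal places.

The overall multiplier applied was 1.73.
So the original fee was €67.33 ÷ 1.73 ≈ €38.92.

€38.92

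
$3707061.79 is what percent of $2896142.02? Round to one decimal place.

$3707061.79 ÷ $2896142.02 ≈ 128.0%.

128.0%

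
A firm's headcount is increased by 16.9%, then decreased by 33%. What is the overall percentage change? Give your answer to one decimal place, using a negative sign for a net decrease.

-21.7%

A 16.9% increase multiplies by 1.169.
Then a 33% decrease: 1.169 × 0.67 = 0.78323.
Overall factor 0.78323, i.e. -21.7%.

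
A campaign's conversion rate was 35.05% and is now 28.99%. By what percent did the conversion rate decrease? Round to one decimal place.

17.3%

The change is 28.99 − 35.05 = -6.06 percentage points.
Relative to the original 35.05%, that is -6.06 ÷ 35.05 ≈ -17.3%.
So the conversion rate fell by 17.3%.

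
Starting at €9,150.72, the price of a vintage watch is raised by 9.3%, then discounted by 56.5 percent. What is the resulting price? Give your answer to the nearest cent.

€4,350.76

Each change multiplies by a factor: 1.093 × 0.435 = 0.475455.
€9,150.72 × 0.475455 = €4350.7555776 ≈ €4,350.76.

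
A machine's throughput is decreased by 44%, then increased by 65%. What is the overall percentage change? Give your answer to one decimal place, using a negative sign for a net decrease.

A 44% decrease multiplies by 0.56.
Then a 65% increase: 0.56 × 1.65 = 0.924.
Overall factor 0.924, i.e. -7.6%.

-7.6%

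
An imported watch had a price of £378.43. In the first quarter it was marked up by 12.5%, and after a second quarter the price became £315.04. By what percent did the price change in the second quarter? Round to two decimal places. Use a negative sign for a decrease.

-26.00%

After the first quarter: £378.43 × 1.125 = £425.73375.
Second-quarter multiplier: £315.04 ÷ £425.73375 ≈ 0.739993.
That is a change of -26.00%.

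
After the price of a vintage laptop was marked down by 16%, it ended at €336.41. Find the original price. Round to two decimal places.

The overall multiplier applied was 0.84.
So the original price was €336.41 ÷ 0.84 ≈ €400.49.

€400.49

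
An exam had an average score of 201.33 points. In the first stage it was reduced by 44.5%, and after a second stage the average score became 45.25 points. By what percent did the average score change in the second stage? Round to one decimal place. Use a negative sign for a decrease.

After the first stage: 201.33 × 0.555 = 111.73815.
Second-stage multiplier: 45.25 ÷ 111.73815 ≈ 0.40496.
That is a change of -59.5%.

-59.5%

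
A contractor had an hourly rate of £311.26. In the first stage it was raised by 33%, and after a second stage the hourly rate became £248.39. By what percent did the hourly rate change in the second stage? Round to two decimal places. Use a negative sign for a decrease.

After the first stage: £311.26 × 1.33 = £413.9758.
Second-stage multiplier: £248.39 ÷ £413.9758 ≈ 0.600011.
That is a change of -40.00%.

-40.00%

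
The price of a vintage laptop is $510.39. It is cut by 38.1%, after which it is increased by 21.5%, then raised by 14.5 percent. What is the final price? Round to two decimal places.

Each change multiplies by a factor: 0.619 × 1.215 × 1.145 = 0.861137325.
$510.39 × 0.861137325 = $439.51587930675 ≈ $439.52.

$439.52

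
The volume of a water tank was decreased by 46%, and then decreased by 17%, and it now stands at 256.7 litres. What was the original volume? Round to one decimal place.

572.7 litres

Undoing the 17% decrease: 256.7 ÷ 0.83 ≈ 309.277108.
Undoing the 46% decrease: 309.277108 ÷ 0.54 ≈ 572.7 litres.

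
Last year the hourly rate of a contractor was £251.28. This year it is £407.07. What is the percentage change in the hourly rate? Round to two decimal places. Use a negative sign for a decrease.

62.00%

Change: £407.07 − £251.28 = £155.79.
Relative to the original: £155.79 ÷ £251.28 ≈ 62.00%.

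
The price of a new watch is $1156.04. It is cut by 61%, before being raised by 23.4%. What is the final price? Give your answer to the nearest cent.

Each change multiplies by a factor: 0.39 × 1.234 = 0.48126.
$1156.04 × 0.48126 = $556.3558104 ≈ $556.36.

$556.36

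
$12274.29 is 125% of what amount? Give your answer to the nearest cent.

$9819.43

$12274.29 ÷ 1.25 ≈ $9819.43.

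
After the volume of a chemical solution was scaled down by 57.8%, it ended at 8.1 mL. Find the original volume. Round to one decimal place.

19.2 mL

The overall multiplier applied was 0.422.
So the original volume was 8.1 ÷ 0.422 ≈ 19.2 mL.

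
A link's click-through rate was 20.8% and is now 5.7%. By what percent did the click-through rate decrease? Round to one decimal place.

72.6%

The change is 5.7 − 20.8 = -15.1 percentage points.
Relative to the original 20.8%, that is -15.1 ÷ 20.8 ≈ -72.6%.
So the click-through rate fell by 72.6%.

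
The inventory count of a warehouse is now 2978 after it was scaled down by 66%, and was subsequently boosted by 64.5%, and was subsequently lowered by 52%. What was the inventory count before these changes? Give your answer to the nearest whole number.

11093

Undoing the 52% decrease: 2978 ÷ 0.48 ≈ 6204.166667.
Undoing the 64.5% increase: 6204.166667 ÷ 1.645 ≈ 3771.529889.
Undoing the 66% decrease: 3771.529889 ÷ 0.34 ≈ 11093.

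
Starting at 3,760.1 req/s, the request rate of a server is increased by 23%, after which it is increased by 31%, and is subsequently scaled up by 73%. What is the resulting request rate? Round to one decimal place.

Each change multiplies by a factor: 1.23 × 1.31 × 1.73 = 2.787549.
3,760.1 × 2.787549 = 10481.4629949 ≈ 10,481.5.

10,481.5 req/s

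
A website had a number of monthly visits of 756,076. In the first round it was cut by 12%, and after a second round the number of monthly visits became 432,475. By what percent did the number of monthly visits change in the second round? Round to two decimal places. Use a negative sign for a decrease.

After the first round: 756,076 × 0.88 = 665346.88.
Second-round multiplier: 432,475 ÷ 665346.88 ≈ 0.649999.
That is a change of -35.00%.

-35.00%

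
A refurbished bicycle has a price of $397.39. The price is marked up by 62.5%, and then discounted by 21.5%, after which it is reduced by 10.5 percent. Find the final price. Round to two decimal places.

$453.69

Each change multiplies by a factor: 1.625 × 0.785 × 0.895 = 1.141684375.
$397.39 × 1.141684375 = $453.69395378125 ≈ $453.69.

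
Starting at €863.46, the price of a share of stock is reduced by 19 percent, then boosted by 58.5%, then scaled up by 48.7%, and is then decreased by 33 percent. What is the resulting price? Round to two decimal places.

€1104.44

After the 19% decrease: €863.46 × 0.81 = €699.4026.
58.5% increase: €699.4026 × 1.585 = €1108.553121.
Apply the 48.7% increase: €1108.553121 × 1.487 = €1648.418490927.
After the 33% decrease: €1648.418490927 × 0.67 = €1104.44038892109 ≈ €1104.44.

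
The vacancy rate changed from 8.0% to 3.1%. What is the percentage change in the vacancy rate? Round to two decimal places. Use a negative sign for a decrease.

The change is 3.1 − 8.0 = -4.9 percentage points.
Relative to the original 8.0%, that is -4.9 ÷ 8.0 = -61.25%.

-61.25%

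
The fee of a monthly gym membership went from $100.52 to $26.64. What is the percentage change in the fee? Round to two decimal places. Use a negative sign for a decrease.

-73.50%

Change: $26.64 − $100.52 = -$73.88.
Relative to the original: -$73.88 ÷ $100.52 ≈ -73.50%.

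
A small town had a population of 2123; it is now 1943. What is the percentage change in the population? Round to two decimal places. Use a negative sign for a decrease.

Change: 1943 − 2123 = -180.
Relative to the original: -180 ÷ 2123 ≈ -8.48%.

-8.48%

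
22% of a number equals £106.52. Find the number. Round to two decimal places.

£484.18

£106.52 ÷ 0.22 ≈ £484.18.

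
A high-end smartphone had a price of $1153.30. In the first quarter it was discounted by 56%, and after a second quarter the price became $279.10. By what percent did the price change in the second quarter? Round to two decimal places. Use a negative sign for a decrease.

After the first quarter: $1153.30 × 0.44 = $507.452.
Second-quarter multiplier: $279.10 ÷ $507.452 ≈ 0.550003.
That is a change of -45.00%.

-45.00%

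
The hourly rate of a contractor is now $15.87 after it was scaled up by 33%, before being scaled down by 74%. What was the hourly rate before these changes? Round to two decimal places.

$45.89

The overall multiplier applied was 1.33 × 0.26 = 0.3458.
So the original hourly rate was $15.87 ÷ 0.3458 ≈ $45.89.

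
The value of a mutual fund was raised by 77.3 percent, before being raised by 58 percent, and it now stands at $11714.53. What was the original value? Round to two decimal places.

$4181.76

The overall multiplier applied was 1.773 × 1.58 = 2.80134.
So the original value was $11714.53 ÷ 2.80134 ≈ $4181.76.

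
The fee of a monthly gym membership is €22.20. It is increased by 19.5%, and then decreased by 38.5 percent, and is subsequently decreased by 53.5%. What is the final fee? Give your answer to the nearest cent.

€7.59

Apply the 19.5% increase: €22.20 × 1.195 = €26.529.
38.5% decrease: €26.529 × 0.615 = €16.315335.
After the 53.5% decrease: €16.315335 × 0.465 = €7.586630775 ≈ €7.59.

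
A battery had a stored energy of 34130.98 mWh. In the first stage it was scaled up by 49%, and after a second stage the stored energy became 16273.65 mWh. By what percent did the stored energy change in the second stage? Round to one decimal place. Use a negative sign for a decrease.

After the first stage: 34130.98 × 1.49 = 50855.1602.
Second-stage multiplier: 16273.65 ÷ 50855.1602 ≈ 0.32.
That is a change of -68.0%.

-68.0%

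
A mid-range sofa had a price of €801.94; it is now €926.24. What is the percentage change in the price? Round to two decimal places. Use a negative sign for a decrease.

Change: €926.24 − €801.94 = €124.30.
Relative to the original: €124.30 ÷ €801.94 ≈ 15.50%.

15.50%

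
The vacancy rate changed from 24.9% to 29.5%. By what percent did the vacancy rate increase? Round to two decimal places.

18.47%

The change is 29.5 − 24.9 = 4.6 percentage points.
Relative to the original 24.9%, that is 4.6 ÷ 24.9 ≈ 18.47%.
So the vacancy rate rose by 18.47%.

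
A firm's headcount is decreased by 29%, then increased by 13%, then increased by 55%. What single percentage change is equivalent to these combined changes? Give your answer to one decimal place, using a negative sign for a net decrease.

24.4%

A 29% decrease multiplies by 0.71.
Then a 13% increase: 0.71 × 1.13 = 0.8023.
Then a 55% increase: 0.8023 × 1.55 = 1.243565.
Overall factor 1.243565, i.e. 24.4%.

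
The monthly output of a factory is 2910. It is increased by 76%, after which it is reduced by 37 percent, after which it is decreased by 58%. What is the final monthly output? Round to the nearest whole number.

1355

76% increase: 2910 × 1.76 = 5121.6.
After the 37% decrease: 5121.6 × 0.63 = 3226.608.
58% decrease: 3226.608 × 0.42 = 1355.17536 ≈ 1355.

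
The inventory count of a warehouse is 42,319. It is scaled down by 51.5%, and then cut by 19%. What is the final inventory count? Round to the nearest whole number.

16,625

After the 51.5% decrease: 42,319 × 0.485 = 20524.715.
After the 19% decrease: 20524.715 × 0.81 = 16625.01915 ≈ 16,625.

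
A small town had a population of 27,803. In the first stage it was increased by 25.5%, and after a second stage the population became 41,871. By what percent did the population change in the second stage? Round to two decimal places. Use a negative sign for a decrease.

After the first stage: 27,803 × 1.255 = 34892.765.
Second-stage multiplier: 41,871 ÷ 34892.765 ≈ 1.199991.
That is a change of 20.00%.

20.00%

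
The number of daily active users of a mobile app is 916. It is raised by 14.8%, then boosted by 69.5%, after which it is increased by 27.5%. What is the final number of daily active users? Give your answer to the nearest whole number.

2273

14.8% increase: 916 × 1.148 = 1051.568.
After the 69.5% increase: 1051.568 × 1.695 = 1782.40776.
27.5% increase: 1782.40776 × 1.275 = 2272.569894 ≈ 2273.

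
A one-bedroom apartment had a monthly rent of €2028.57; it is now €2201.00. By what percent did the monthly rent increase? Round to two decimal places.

Change: €2201.00 − €2028.57 = €172.43.
Relative to the original: €172.43 ÷ €2028.57 ≈ 8.50%.
So the monthly rent increased by 8.50%.

8.50%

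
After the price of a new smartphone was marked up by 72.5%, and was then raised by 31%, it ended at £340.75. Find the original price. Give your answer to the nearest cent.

The overall multiplier applied was 1.725 × 1.31 = 2.25975.
So the original price was £340.75 ÷ 2.25975 ≈ £150.79.

£150.79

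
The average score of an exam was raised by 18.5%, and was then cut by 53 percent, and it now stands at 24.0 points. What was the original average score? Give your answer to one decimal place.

43.1 points

Undoing the 53% decrease: 24.0 ÷ 0.47 ≈ 51.06383.
Undoing the 18.5% increase: 51.06383 ÷ 1.185 ≈ 43.1 points.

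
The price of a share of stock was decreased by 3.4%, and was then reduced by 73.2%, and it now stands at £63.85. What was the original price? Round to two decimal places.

£246.63

The overall multiplier applied was 0.966 × 0.268 = 0.258888.
So the original price was £63.85 ÷ 0.258888 ≈ £246.63.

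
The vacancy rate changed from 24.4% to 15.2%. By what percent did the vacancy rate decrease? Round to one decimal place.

37.7%

The change is 15.2 − 24.4 = -9.2 percentage points.
Relative to the original 24.4%, that is -9.2 ÷ 24.4 ≈ -37.7%.
So the vacancy rate fell by 37.7%.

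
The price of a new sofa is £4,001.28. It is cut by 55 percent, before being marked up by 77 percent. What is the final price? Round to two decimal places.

55% decrease: £4,001.28 × 0.45 = £1800.576.
After the 77% increase: £1800.576 × 1.77 = £3187.01952 ≈ £3,187.02.

£3,187.02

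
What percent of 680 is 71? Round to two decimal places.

71 ÷ 680 ≈ 10.44%.

10.44%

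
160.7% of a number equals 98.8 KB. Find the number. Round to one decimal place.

61.5 KB

98.8 KB ÷ 1.607 ≈ 61.5 KB.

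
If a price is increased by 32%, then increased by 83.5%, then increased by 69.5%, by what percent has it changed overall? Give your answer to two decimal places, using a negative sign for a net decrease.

A 32% increase multiplies by 1.32.
Then an 83.5% increase: 1.32 × 1.835 = 2.4222.
Then a 69.5% increase: 2.4222 × 1.695 = 4.105629.
Overall factor 4.105629, i.e. 310.56%.

310.56%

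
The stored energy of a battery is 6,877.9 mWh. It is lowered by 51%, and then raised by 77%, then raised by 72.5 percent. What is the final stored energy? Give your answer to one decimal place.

51% decrease: 6,877.9 × 0.49 = 3370.171.
Apply the 77% increase: 3370.171 × 1.77 = 5965.20267.
Apply the 72.5% increase: 5965.20267 × 1.725 = 10289.97460575 ≈ 10,290.0.

10,290.0 mWh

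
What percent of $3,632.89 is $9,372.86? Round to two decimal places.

258.00%

$9,372.86 ÷ $3,632.89 ≈ 258.00%.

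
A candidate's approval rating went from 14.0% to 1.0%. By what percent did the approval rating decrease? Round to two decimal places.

92.86%

The change is 1.0 − 14.0 = -13.0 percentage points.
Relative to the original 14.0%, that is -13.0 ÷ 14.0 ≈ -92.86%.
So the approval rating fell by 92.86%.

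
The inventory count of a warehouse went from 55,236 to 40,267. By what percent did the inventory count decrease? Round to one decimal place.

Change: 40,267 − 55,236 = -14,969.
Relative to the original: -14,969 ÷ 55,236 ≈ -27.1%.
So the inventory count decreased by 27.1%.

27.1%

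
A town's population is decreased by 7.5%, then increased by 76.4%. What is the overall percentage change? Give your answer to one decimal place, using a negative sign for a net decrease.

63.2%

A 7.5% decrease multiplies by 0.925.
Then a 76.4% increase: 0.925 × 1.764 = 1.6317.
Overall factor 1.6317, i.e. 63.2%.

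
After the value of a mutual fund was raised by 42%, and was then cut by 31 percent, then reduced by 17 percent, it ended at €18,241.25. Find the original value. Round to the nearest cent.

The overall multiplier applied was 1.42 × 0.69 × 0.83 = 0.813234.
So the original value was €18,241.25 ÷ 0.813234 ≈ €22,430.51.

€22,430.51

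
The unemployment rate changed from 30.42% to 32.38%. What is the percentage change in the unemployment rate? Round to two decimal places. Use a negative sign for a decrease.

6.44%

The change is 32.38 − 30.42 = 1.96 percentage points.
Relative to the original 30.42%, that is 1.96 ÷ 30.42 ≈ 6.44%.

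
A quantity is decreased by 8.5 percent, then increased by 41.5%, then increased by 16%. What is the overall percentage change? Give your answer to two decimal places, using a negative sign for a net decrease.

The combined multiplier is 0.915 × 1.415 × 1.16 = 1.501881.
That corresponds to an increase of 50.19%.

50.19%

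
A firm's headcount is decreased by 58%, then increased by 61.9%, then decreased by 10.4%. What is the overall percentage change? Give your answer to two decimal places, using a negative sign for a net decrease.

The combined multiplier is 0.42 × 1.619 × 0.896 = 0.60926208.
That corresponds to a decrease of 39.07%.

-39.07%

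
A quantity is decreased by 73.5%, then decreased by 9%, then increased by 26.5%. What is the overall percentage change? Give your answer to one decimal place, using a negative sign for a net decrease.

-69.5%

The combined multiplier is 0.265 × 0.91 × 1.265 = 0.30505475.
That corresponds to a decrease of 69.5%.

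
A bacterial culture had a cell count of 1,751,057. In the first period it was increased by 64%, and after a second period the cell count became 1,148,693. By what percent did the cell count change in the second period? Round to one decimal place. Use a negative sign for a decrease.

After the first period: 1,751,057 × 1.64 = 2871733.48.
Second-period multiplier: 1,148,693 ÷ 2871733.48 ≈ 0.4.
That is a change of -60.0%.

-60.0%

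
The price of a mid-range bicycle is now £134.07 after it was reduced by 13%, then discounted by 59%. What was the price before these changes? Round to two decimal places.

Undoing the 59% decrease: £134.07 ÷ 0.41 = £327.
Undoing the 13% decrease: £327 ÷ 0.87 ≈ £375.86.

£375.86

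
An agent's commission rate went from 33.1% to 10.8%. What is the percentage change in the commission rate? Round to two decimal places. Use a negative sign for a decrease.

-67.37%

The change is 10.8 − 33.1 = -22.3 percentage points.
Relative to the original 33.1%, that is -22.3 ÷ 33.1 ≈ -67.37%.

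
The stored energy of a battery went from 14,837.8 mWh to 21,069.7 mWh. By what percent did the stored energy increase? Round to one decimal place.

Change: 21,069.7 − 14,837.8 = 6,231.9.
Relative to the original: 6,231.9 ÷ 14,837.8 ≈ 42.0%.
So the stored energy increased by 42.0%.

42.0%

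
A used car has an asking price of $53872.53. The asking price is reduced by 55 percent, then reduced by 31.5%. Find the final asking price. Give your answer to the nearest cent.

$16606.21

Each change multiplies by a factor: 0.45 × 0.685 = 0.30825.
$53872.53 × 0.30825 = $16606.2073725 ≈ $16606.21.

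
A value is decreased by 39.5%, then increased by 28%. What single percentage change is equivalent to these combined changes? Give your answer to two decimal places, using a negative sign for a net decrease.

The combined multiplier is 0.605 × 1.28 = 0.7744.
That corresponds to a decrease of 22.56%.

-22.56%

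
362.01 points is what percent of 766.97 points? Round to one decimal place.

362.01 points ÷ 766.97 points ≈ 47.2%.

47.2%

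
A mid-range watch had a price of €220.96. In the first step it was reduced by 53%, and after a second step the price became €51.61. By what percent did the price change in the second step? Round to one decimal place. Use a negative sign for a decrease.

After the first step: €220.96 × 0.47 = €103.8512.
Second-step multiplier: €51.61 ÷ €103.8512 ≈ 0.49696.
That is a change of -50.3%.

-50.3%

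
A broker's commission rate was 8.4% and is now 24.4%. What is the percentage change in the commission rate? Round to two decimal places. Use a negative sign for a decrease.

The change is 24.4 − 8.4 = 16.0 percentage points.
Relative to the original 8.4%, that is 16.0 ÷ 8.4 ≈ 190.48%.

190.48%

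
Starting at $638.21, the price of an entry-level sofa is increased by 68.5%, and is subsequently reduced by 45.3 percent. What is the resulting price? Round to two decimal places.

$588.23

68.5% increase: $638.21 × 1.685 = $1075.38385.
45.3% decrease: $1075.38385 × 0.547 = $588.23496595 ≈ $588.23.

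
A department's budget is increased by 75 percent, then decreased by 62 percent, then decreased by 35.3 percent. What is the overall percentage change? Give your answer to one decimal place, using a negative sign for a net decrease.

-57.0%

A 75% increase multiplies by 1.75.
Then a 62% decrease: 1.75 × 0.38 = 0.665.
Then a 35.3% decrease: 0.665 × 0.647 = 0.430255.
Overall factor 0.430255, i.e. -57.0%.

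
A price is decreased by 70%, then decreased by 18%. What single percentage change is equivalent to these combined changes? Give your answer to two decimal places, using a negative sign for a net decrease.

A 70% decrease multiplies by 0.3.
Then an 18% decrease: 0.3 × 0.82 = 0.246.
Overall factor 0.246, i.e. -75.40%.

-75.40%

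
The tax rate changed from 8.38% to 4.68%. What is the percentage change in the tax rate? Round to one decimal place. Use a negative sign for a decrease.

The change is 4.68 − 8.38 = -3.70 percentage points.
Relative to the original 8.38%, that is -3.70 ÷ 8.38 ≈ -44.2%.

-44.2%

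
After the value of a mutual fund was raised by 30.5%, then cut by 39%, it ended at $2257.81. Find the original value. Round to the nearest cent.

$2836.27

Undoing the 39% decrease: $2257.81 ÷ 0.61 ≈ $3701.327869.
Undoing the 30.5% increase: $3701.327869 ÷ 1.305 ≈ $2836.27.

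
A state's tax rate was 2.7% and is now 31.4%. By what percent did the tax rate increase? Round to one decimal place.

The change is 31.4 − 2.7 = 28.7 percentage points.
Relative to the original 2.7%, that is 28.7 ÷ 2.7 ≈ 1063.0%.
So the tax rate rose by 1063.0%.

1063.0%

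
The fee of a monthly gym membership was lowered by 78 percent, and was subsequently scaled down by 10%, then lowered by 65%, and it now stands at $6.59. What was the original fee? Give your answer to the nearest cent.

$95.09

Undoing the 65% decrease: $6.59 ÷ 0.35 ≈ $18.828571.
Undoing the 10% decrease: $18.828571 ÷ 0.9 ≈ $20.920634.
Undoing the 78% decrease: $20.920634 ÷ 0.22 ≈ $95.09.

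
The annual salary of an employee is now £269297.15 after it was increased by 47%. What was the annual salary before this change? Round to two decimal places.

The overall multiplier applied was 1.47.
So the original annual salary was £269297.15 ÷ 1.47 ≈ £183195.34.

£183195.34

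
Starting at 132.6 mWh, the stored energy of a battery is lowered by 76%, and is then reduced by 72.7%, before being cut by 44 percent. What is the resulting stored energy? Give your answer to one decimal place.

4.9 mWh

76% decrease: 132.6 × 0.24 = 31.824.
Apply the 72.7% decrease: 31.824 × 0.273 = 8.687952.
After the 44% decrease: 8.687952 × 0.56 = 4.86525312 ≈ 4.9.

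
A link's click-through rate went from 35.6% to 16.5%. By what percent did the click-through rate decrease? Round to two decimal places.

53.65%

The change is 16.5 − 35.6 = -19.1 percentage points.
Relative to the original 35.6%, that is -19.1 ÷ 35.6 ≈ -53.65%.
So the click-through rate fell by 53.65%.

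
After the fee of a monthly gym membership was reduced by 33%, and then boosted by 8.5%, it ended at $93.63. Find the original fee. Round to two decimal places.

Undoing the 8.5% increase: $93.63 ÷ 1.085 ≈ $86.294931.
Undoing the 33% decrease: $86.294931 ÷ 0.67 ≈ $128.80.

$128.80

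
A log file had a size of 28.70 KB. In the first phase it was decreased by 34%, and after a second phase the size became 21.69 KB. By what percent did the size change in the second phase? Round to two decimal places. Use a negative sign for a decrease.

14.51%

After the first phase: 28.70 × 0.66 = 18.942.
Second-phase multiplier: 21.69 ÷ 18.942 ≈ 1.145074.
That is a change of 14.51%.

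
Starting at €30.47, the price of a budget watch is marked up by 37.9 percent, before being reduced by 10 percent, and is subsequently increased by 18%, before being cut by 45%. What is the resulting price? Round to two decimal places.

37.9% increase: €30.47 × 1.379 = €42.01813.
10% decrease: €42.01813 × 0.9 = €37.816317.
After the 18% increase: €37.816317 × 1.18 = €44.62325406.
45% decrease: €44.62325406 × 0.55 = €24.542789733 ≈ €24.54.

€24.54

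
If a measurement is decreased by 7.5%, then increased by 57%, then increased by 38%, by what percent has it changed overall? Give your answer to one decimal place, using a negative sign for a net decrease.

100.4%

The combined multiplier is 0.925 × 1.57 × 1.38 = 2.004105.
That corresponds to an increase of 100.4%.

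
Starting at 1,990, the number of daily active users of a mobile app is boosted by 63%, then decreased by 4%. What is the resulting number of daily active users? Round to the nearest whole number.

3,114

63% increase: 1,990 × 1.63 = 3243.7.
4% decrease: 3243.7 × 0.96 = 3113.952 ≈ 3,114.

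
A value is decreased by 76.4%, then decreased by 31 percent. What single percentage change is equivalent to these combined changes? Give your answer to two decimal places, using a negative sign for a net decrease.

-83.72%

A 76.4% decrease multiplies by 0.236.
Then a 31% decrease: 0.236 × 0.69 = 0.16284.
Overall factor 0.16284, i.e. -83.72%.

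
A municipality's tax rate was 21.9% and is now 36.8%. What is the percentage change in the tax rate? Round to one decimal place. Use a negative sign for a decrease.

The change is 36.8 − 21.9 = 14.9 percentage points.
Relative to the original 21.9%, that is 14.9 ÷ 21.9 ≈ 68.0%.

68.0%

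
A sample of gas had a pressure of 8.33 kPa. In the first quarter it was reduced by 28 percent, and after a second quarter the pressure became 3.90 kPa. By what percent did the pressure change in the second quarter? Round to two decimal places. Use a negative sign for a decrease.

After the first quarter: 8.33 × 0.72 = 5.9976.
Second-quarter multiplier: 3.90 ÷ 5.9976 ≈ 0.65026.
That is a change of -34.97%.

-34.97%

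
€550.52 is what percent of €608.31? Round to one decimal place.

90.5%

€550.52 ÷ €608.31 ≈ 90.5%.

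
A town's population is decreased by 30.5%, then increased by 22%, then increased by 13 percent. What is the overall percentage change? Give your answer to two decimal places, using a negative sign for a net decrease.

A 30.5% decrease multiplies by 0.695.
Then a 22% increase: 0.695 × 1.22 = 0.8479.
Then a 13% increase: 0.8479 × 1.13 = 0.958127.
Overall factor 0.958127, i.e. -4.19%.

-4.19%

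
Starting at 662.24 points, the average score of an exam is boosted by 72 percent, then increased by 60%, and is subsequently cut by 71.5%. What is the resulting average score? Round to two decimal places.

72% increase: 662.24 × 1.72 = 1139.0528.
After the 60% increase: 1139.0528 × 1.6 = 1822.48448.
71.5% decrease: 1822.48448 × 0.285 = 519.4080768 ≈ 519.41.

519.41 points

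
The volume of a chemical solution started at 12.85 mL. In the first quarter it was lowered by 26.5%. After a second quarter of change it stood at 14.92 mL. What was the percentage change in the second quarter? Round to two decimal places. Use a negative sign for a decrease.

57.97%

After the first quarter: 12.85 × 0.735 = 9.44475.
Second-quarter multiplier: 14.92 ÷ 9.44475 ≈ 1.579714.
That is a change of 57.97%.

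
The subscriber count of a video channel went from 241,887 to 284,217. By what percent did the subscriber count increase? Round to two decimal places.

Change: 284,217 − 241,887 = 42,330.
Relative to the original: 42,330 ÷ 241,887 ≈ 17.50%.
So the subscriber count increased by 17.50%.

17.50%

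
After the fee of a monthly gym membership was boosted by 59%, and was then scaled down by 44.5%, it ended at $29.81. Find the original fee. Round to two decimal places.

$33.78

Undoing the 44.5% decrease: $29.81 ÷ 0.555 ≈ $53.711712.
Undoing the 59% increase: $53.711712 ÷ 1.59 ≈ $33.78.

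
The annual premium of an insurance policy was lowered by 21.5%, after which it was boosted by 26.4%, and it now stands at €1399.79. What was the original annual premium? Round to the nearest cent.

The overall multiplier applied was 0.785 × 1.264 = 0.99224.
So the original annual premium was €1399.79 ÷ 0.99224 ≈ €1410.74.

€1410.74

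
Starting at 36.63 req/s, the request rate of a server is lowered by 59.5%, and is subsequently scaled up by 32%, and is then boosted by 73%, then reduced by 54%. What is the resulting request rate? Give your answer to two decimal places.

15.58 req/s

59.5% decrease: 36.63 × 0.405 = 14.83515.
32% increase: 14.83515 × 1.32 = 19.582398.
73% increase: 19.582398 × 1.73 = 33.87754854.
After the 54% decrease: 33.87754854 × 0.46 = 15.5836723284 ≈ 15.58.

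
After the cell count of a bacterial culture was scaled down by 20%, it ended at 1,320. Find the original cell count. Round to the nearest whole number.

1,650

The overall multiplier applied was 0.8.
So the original cell count was 1,320 ÷ 0.8 = 1,650.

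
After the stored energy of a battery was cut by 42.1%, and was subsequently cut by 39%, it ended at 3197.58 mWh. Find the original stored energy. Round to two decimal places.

The overall multiplier applied was 0.579 × 0.61 = 0.35319.
So the original stored energy was 3197.58 ÷ 0.35319 ≈ 9053.43 mWh.

9053.43 mWh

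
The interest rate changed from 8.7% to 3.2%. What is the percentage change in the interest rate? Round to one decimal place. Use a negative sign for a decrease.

The change is 3.2 − 8.7 = -5.5 percentage points.
Relative to the original 8.7%, that is -5.5 ÷ 8.7 ≈ -63.2%.

-63.2%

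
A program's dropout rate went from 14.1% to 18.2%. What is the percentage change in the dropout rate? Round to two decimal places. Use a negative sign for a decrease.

29.08%

The change is 18.2 − 14.1 = 4.1 percentage points.
Relative to the original 14.1%, that is 4.1 ÷ 14.1 ≈ 29.08%.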